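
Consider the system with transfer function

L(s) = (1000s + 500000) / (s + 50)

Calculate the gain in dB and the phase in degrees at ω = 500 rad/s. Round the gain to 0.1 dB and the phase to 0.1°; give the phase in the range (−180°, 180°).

Substitute s = j500:
Numerator: 1000(j500) + 500000 = 500000 + j500000
Denominator: (j500) + 50 = 50 + j500
|N| = √(500000² + 500000²) ≈ 7.0711e+05, ∠N ≈ 45.00°
|D| = √(50² + 500²) ≈ 502.49, ∠D ≈ 84.29°
|L| = 7.0711e+05 / 502.49 ≈ 1407.2
Gain = 20 log₁₀(1407.2) ≈ 62.97 dB
∠L = 45.00° − 84.29° = -39.29°

63.0 dB, -39.3°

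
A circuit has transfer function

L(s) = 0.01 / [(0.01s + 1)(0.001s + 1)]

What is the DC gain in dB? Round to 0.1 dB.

-40.0 dB

L(0) = 0.01 · 1 / 1 = 0.01
20 log₁₀(0.01) ≈ -40.00 dB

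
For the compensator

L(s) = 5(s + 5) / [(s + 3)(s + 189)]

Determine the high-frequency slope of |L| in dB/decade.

-20 dB/decade

Each pole contributes −20 dB/decade at high frequency; each zero contributes +20 dB/decade.
Net: 1 zero(s) − 2 pole(s) → -20 dB/decade.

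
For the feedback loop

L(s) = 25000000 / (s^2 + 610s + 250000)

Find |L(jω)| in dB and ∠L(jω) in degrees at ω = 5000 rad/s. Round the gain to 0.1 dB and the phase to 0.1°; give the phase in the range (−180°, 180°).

At s = jω = j5000:
quadratic: (j5000)² + 610·j5000 + 250000 = -24750000 + j3050000 → |·| ≈ 2.4937e+07, ∠ ≈ 172.97°
|L| = 25000000 / 2.4937e+07 ≈ 1.0025
Gain = 20 log₁₀(1.0025) ≈ 0.02 dB
∠L = 0.00° − 172.97° = -172.97°

0.0 dB, -173.0°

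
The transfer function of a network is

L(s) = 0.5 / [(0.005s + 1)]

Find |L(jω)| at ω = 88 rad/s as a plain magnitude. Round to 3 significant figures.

At ω = 88 rad/s:
pole (1 + j88·0.005) = 1 + j0.44 → |·| ≈ 1.0925, ∠ ≈ 23.75°
|L| = 0.5 · 1 / (1.0925) ≈ 0.45767

0.458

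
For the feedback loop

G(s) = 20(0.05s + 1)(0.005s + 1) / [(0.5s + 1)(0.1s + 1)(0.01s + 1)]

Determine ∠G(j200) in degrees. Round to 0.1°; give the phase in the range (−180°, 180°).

At ω = 200 rad/s:
zero (1 + j200·0.05) = 1 + j10 → |·| ≈ 10.05, ∠ ≈ 84.29°
zero (1 + j200·0.005) = 1 + j1 → |·| ≈ 1.4142, ∠ ≈ 45.00°
pole (1 + j200·0.5) = 1 + j100 → |·| ≈ 100, ∠ ≈ 89.43°
pole (1 + j200·0.1) = 1 + j20 → |·| ≈ 20.025, ∠ ≈ 87.14°
pole (1 + j200·0.01) = 1 + j2 → |·| ≈ 2.2361, ∠ ≈ 63.43°
∠G = (84.29° + 45.00°) − (89.43° + 87.14° + 63.43°) = -110.71°

-110.7°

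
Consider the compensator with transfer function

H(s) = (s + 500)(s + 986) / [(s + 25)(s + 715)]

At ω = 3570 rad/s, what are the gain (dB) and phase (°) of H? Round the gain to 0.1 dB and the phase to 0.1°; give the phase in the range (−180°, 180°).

0.2 dB, -11.7°

At s = jω = j3570:
zero (s+500): 500 + j3570 → |·| = √(500²+3570²) = √12994900 ≈ 3604.8, ∠ = arctan(3570/500) ≈ 82.03°
zero (s+986): 986 + j3570 → |·| = √(986²+3570²) = √13717096 ≈ 3703.7, ∠ = arctan(3570/986) ≈ 74.56°
pole (s+25): 25 + j3570 → |·| = √(25²+3570²) = √12745525 ≈ 3570.1, ∠ = arctan(3570/25) ≈ 89.60°
pole (s+715): 715 + j3570 → |·| = √(715²+3570²) = √13256125 ≈ 3640.9, ∠ = arctan(3570/715) ≈ 78.67°
|H| = 1 · 1.3351e+07 / 1.2998e+07 ≈ 1.0272
Gain = 20 log₁₀(1.0272) ≈ 0.23 dB
∠H = 156.59° − 168.27° = -11.68°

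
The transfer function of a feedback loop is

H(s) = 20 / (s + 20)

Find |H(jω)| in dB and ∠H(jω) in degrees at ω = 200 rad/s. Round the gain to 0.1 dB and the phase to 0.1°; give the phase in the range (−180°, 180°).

-20.0 dB, -84.3°

Substitute s = j200:
Numerator: 20 = 20 + j0
Denominator: (j200) + 20 = 20 + j200
|N| = √(20² + 0²) ≈ 20, ∠N ≈ 0.00°
|D| = √(20² + 200²) ≈ 201, ∠D ≈ 84.29°
|H| = 20 / 201 ≈ 0.099502
Gain = 20 log₁₀(0.099502) ≈ -20.04 dB
∠H = 0.00° − 84.29° = -84.29°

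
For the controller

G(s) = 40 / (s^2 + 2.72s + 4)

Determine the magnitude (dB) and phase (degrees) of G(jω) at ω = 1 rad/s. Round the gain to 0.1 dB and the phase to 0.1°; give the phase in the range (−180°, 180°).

At s = jω = j1:
quadratic: (j1)² + 2.72·j1 + 4 = 3 + j2.72 → |·| ≈ 4.0495, ∠ ≈ 42.20°
|G| = 40 / 4.0495 ≈ 9.8778
Gain = 20 log₁₀(9.8778) ≈ 19.89 dB
∠G = 0.00° − 42.20° = -42.20°

19.9 dB, -42.2°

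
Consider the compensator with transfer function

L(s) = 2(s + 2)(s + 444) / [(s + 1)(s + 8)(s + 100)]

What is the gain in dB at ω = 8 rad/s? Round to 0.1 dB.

-1.9 dB

At s = jω = j8:
zero (s+2): 2 + j8 → |·| = √(2²+8²) = √68 ≈ 8.2462, ∠ = arctan(8/2) ≈ 75.96°
zero (s+444): 444 + j8 → |·| = √(444²+8²) = √197200 ≈ 444.07, ∠ = arctan(8/444) ≈ 1.03°
pole (s+1): 1 + j8 → |·| = √(1²+8²) = √65 ≈ 8.0623, ∠ = arctan(8/1) ≈ 82.87°
pole (s+8): 8 + j8 → |·| = √(8²+8²) = √128 ≈ 11.314, ∠ = arctan(8/8) ≈ 45.00°
pole (s+100): 100 + j8 → |·| = √(100²+8²) = √10064 ≈ 100.32, ∠ = arctan(8/100) ≈ 4.57°
|L| = 2 · 3661.9 / 9150.9 ≈ 0.80034
Gain = 20 log₁₀(0.80034) ≈ -1.93 dB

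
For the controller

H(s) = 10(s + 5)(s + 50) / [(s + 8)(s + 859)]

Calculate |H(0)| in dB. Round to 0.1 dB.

H(0) = 10·5·50 / (8·859) ≈ 0.3638
20 log₁₀(0.3638) ≈ -8.78 dB

-8.8 dB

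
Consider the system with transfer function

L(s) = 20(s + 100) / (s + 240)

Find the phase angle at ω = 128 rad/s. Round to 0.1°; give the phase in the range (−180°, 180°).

At s = jω = j128:
zero (s+100): 100 + j128 → |·| = √(100²+128²) = √26384 ≈ 162.43, ∠ = arctan(128/100) ≈ 52.00°
pole (s+240): 240 + j128 → |·| = √(240²+128²) = √73984 ≈ 272, ∠ = arctan(128/240) ≈ 28.07°
∠L = 52.00° − 28.07° = 23.93°

23.9°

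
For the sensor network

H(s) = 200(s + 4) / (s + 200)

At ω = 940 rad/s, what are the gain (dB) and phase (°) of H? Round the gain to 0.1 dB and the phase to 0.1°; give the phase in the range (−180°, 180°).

45.8 dB, 11.8°

At s = jω = j940:
zero (s+4): 4 + j940 → |·| = √(4²+940²) = √883616 ≈ 940.01, ∠ = arctan(940/4) ≈ 89.76°
pole (s+200): 200 + j940 → |·| = √(200²+940²) = √923600 ≈ 961.04, ∠ = arctan(940/200) ≈ 77.99°
|H| = 200 · 940.01 / 961.04 ≈ 195.62
Gain = 20 log₁₀(195.62) ≈ 45.83 dB
∠H = 89.76° − 77.99° = 11.77°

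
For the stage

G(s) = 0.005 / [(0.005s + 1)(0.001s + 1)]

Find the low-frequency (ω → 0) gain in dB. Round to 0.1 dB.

G(0) = 0.005 · 1 / 1 = 0.005
20 log₁₀(0.005) ≈ -46.02 dB

-46.0 dB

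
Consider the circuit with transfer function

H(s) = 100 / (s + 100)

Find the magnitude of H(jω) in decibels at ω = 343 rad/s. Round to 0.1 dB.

-11.1 dB

At s = jω = j343:
pole (s+100): 100 + j343 → |·| = √(100²+343²) = √127649 ≈ 357.28, ∠ = arctan(343/100) ≈ 73.75°
|H| = 100 / 357.28 ≈ 0.27989
Gain = 20 log₁₀(0.27989) ≈ -11.06 dB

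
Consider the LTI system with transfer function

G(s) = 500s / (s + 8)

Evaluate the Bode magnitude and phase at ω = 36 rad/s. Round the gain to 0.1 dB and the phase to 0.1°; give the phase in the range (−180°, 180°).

At s = jω = j36:
zero at origin: s = j36 → |·| = 36, ∠ = 90.00°
pole (s+8): 8 + j36 → |·| = √(8²+36²) = √1360 ≈ 36.878, ∠ = arctan(36/8) ≈ 77.47°
|G| = 500 · 36 / 36.878 ≈ 488.1
Gain = 20 log₁₀(488.1) ≈ 53.77 dB
∠G = 90.00° − 77.47° = 12.53°

53.8 dB, 12.5°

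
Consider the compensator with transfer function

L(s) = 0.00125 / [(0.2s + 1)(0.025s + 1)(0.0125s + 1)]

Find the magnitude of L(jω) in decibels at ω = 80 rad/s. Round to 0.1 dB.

At ω = 80 rad/s:
pole (1 + j80·0.2) = 1 + j16 → |·| ≈ 16.031, ∠ ≈ 86.42°
pole (1 + j80·0.025) = 1 + j2 → |·| ≈ 2.2361, ∠ ≈ 63.43°
pole (1 + j80·0.0125) = 1 + j1 → |·| ≈ 1.4142, ∠ ≈ 45.00°
|L| = 0.00125 · 1 / (16.031 · 2.2361 · 1.4142) ≈ 2.4657e-05
Gain = 20 log₁₀(2.4657e-05) ≈ -92.16 dB

-92.2 dB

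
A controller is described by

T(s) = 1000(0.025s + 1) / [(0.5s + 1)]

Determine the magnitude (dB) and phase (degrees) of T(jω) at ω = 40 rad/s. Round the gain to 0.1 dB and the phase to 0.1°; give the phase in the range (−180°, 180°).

At ω = 40 rad/s:
zero (1 + j40·0.025) = 1 + j1 → |·| ≈ 1.4142, ∠ ≈ 45.00°
pole (1 + j40·0.5) = 1 + j20 → |·| ≈ 20.025, ∠ ≈ 87.14°
|T| = 1000 · 1.4142 / (20.025) ≈ 70.622
Gain = 20 log₁₀(70.622) ≈ 36.98 dB
∠T = (45.00°) − (87.14°) = -42.14°

37.0 dB, -42.1°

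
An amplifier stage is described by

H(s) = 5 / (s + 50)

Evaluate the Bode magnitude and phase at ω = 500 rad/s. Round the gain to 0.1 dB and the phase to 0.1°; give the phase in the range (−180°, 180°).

-40.0 dB, -84.3°

Substitute s = j500:
Numerator: 5 = 5 + j0
Denominator: (j500) + 50 = 50 + j500
|N| = √(5² + 0²) ≈ 5, ∠N ≈ 0.00°
|D| = √(50² + 500²) ≈ 502.49, ∠D ≈ 84.29°
|H| = 5 / 502.49 ≈ 0.0099504
Gain = 20 log₁₀(0.0099504) ≈ -40.04 dB
∠H = 0.00° − 84.29° = -84.29°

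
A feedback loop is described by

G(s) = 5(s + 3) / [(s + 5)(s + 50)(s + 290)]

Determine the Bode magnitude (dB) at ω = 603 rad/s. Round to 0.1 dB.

-98.2 dB

At s = jω = j603:
zero (s+3): 3 + j603 → |·| = √(3²+603²) = √363618 ≈ 603.01, ∠ = arctan(603/3) ≈ 89.71°
pole (s+5): 5 + j603 → |·| = √(5²+603²) = √363634 ≈ 603.02, ∠ = arctan(603/5) ≈ 89.52°
pole (s+50): 50 + j603 → |·| = √(50²+603²) = √366109 ≈ 605.07, ∠ = arctan(603/50) ≈ 85.26°
pole (s+290): 290 + j603 → |·| = √(290²+603²) = √447709 ≈ 669.11, ∠ = arctan(603/290) ≈ 64.32°
|G| = 5 · 603.01 / 2.4414e+08 ≈ 1.235e-05
Gain = 20 log₁₀(1.235e-05) ≈ -98.17 dB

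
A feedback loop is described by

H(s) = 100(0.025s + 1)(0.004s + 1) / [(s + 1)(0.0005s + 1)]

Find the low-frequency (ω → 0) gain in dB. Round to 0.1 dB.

40.0 dB

H(0) = 100 · 1 / 1 = 100
20 log₁₀(100) ≈ 40.00 dB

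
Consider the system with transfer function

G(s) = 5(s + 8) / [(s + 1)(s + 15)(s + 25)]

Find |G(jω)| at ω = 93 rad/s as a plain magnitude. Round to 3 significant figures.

0.000553

At s = jω = j93:
zero (s+8): 8 + j93 → |·| = √(8²+93²) = √8713 ≈ 93.343, ∠ = arctan(93/8) ≈ 85.08°
pole (s+1): 1 + j93 → |·| = √(1²+93²) = √8650 ≈ 93.005, ∠ = arctan(93/1) ≈ 89.38°
pole (s+15): 15 + j93 → |·| = √(15²+93²) = √8874 ≈ 94.202, ∠ = arctan(93/15) ≈ 80.84°
pole (s+25): 25 + j93 → |·| = √(25²+93²) = √9274 ≈ 96.302, ∠ = arctan(93/25) ≈ 74.95°
|G| = 5 · 93.343 / 8.4373e+05 ≈ 0.00055316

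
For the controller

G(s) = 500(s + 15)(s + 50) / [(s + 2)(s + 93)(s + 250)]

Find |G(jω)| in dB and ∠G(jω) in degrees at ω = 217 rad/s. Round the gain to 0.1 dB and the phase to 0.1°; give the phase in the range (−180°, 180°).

At s = jω = j217:
zero (s+15): 15 + j217 → |·| = √(15²+217²) = √47314 ≈ 217.52, ∠ = arctan(217/15) ≈ 86.05°
zero (s+50): 50 + j217 → |·| = √(50²+217²) = √49589 ≈ 222.69, ∠ = arctan(217/50) ≈ 77.02°
pole (s+2): 2 + j217 → |·| = √(2²+217²) = √47093 ≈ 217.01, ∠ = arctan(217/2) ≈ 89.47°
pole (s+93): 93 + j217 → |·| = √(93²+217²) = √55738 ≈ 236.09, ∠ = arctan(217/93) ≈ 66.80°
pole (s+250): 250 + j217 → |·| = √(250²+217²) = √109589 ≈ 331.04, ∠ = arctan(217/250) ≈ 40.96°
|G| = 500 · 48440 / 1.696e+07 ≈ 1.4281
Gain = 20 log₁₀(1.4281) ≈ 3.10 dB
∠G = 163.07° − 197.23° = -34.16°

3.1 dB, -34.2°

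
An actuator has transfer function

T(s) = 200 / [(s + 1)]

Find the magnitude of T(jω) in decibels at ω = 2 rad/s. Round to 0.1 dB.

39.0 dB

At ω = 2 rad/s:
pole (1 + j2·1) = 1 + j2 → |·| ≈ 2.2361, ∠ ≈ 63.43°
|T| = 200 · 1 / (2.2361) ≈ 89.441
Gain = 20 log₁₀(89.441) ≈ 39.03 dB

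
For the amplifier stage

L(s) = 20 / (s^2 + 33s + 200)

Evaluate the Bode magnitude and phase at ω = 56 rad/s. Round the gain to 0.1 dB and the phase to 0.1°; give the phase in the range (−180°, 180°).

Substitute s = j56:
Numerator: 20 = 20 + j0
Denominator: (j56)^2 + 33(j56) + 200 = -2936 + j1848
|N| = √(20² + 0²) ≈ 20, ∠N ≈ 0.00°
|D| = √(2936² + 1848²) ≈ 3469.2, ∠D ≈ 147.81°
|L| = 20 / 3469.2 ≈ 0.005765
Gain = 20 log₁₀(0.005765) ≈ -44.78 dB
∠L = 0.00° − 147.81° = -147.81°

-44.8 dB, -147.8°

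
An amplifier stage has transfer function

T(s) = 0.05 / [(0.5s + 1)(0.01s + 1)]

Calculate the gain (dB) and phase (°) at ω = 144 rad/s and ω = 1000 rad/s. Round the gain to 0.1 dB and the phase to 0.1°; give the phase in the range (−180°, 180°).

ω = 144: -68.0 dB, -144.4°; ω = 1000: -100.0 dB, -174.2°

At ω = 144 rad/s:
pole (1 + j144·0.5) = 1 + j72 → |·| ≈ 72.007, ∠ ≈ 89.20°
pole (1 + j144·0.01) = 1 + j1.44 → |·| ≈ 1.7532, ∠ ≈ 55.22°
|T| = 0.05 · 1 / (72.007 · 1.7532) ≈ 0.00039606
Gain = 20 log₁₀(0.00039606) ≈ -68.04 dB
∠T = (0°) − (89.20° + 55.22°) = -144.42°

At ω = 1000 rad/s:
pole (1 + j1000·0.5) = 1 + j500 → |·| ≈ 500, ∠ ≈ 89.89°
pole (1 + j1000·0.01) = 1 + j10 → |·| ≈ 10.05, ∠ ≈ 84.29°
|T| = 0.05 · 1 / (500 · 10.05) ≈ 9.9502e-06
Gain = 20 log₁₀(9.9502e-06) ≈ -100.04 dB
∠T = (0°) − (89.89° + 84.29°) = -174.18°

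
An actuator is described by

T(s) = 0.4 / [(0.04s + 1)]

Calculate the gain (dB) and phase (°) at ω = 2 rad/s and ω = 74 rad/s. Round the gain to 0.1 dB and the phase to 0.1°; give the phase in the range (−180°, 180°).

ω = 2: -8.0 dB, -4.6°; ω = 74: -17.9 dB, -71.3°

At ω = 2 rad/s:
pole (1 + j2·0.04) = 1 + j0.08 → |·| ≈ 1.0032, ∠ ≈ 4.57°
|T| = 0.4 · 1 / (1.0032) ≈ 0.39872
Gain = 20 log₁₀(0.39872) ≈ -7.99 dB
∠T = (0°) − (4.57°) = -4.57°

At ω = 74 rad/s:
pole (1 + j74·0.04) = 1 + j2.96 → |·| ≈ 3.1244, ∠ ≈ 71.33°
|T| = 0.4 · 1 / (3.1244) ≈ 0.12802
Gain = 20 log₁₀(0.12802) ≈ -17.85 dB
∠T = (0°) − (71.33°) = -71.33°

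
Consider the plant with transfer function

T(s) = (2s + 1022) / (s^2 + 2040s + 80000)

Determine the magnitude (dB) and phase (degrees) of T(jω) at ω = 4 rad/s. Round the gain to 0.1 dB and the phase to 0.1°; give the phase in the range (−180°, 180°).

-37.9 dB, -5.4°

Substitute s = j4:
Numerator: 2(j4) + 1022 = 1022 + j8
Denominator: (j4)^2 + 2040(j4) + 80000 = 79984 + j8160
|N| = √(1022² + 8²) ≈ 1022, ∠N ≈ 0.45°
|D| = √(79984² + 8160²) ≈ 80399, ∠D ≈ 5.83°
|T| = 1022 / 80399 ≈ 0.012712
Gain = 20 log₁₀(0.012712) ≈ -37.92 dB
∠T = 0.45° − 5.83° = -5.38°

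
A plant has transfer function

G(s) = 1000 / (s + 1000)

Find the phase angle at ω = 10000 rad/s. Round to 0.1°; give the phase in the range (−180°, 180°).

-84.3°

At s = jω = j10000:
pole (s+1000): 1000 + j10000 → |·| = √(1000²+10000²) = √101000000 ≈ 10050, ∠ = arctan(10000/1000) ≈ 84.29°
∠G = 0.00° − 84.29° = -84.29°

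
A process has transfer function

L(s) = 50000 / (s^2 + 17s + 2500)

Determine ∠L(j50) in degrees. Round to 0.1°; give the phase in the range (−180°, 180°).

-90.0°

At s = jω = j50:
quadratic: (j50)² + 17·j50 + 2500 = 0 + j850 → |·| ≈ 850, ∠ ≈ 90.00°
∠L = 0.00° − 90.00° = -90.00°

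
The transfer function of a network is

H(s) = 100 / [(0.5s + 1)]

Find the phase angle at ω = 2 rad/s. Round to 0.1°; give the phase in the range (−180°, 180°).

-45.0°

At ω = 2 rad/s:
pole (1 + j2·0.5) = 1 + j1 → |·| ≈ 1.4142, ∠ ≈ 45.00°
∠H = (0°) − (45.00°) = -45.00°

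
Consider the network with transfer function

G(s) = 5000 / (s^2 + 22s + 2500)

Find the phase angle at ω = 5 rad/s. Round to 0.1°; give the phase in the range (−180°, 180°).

At s = jω = j5:
quadratic: (j5)² + 22·j5 + 2500 = 2475 + j110 → |·| ≈ 2477.4, ∠ ≈ 2.54°
∠G = 0.00° − 2.54° = -2.54°

-2.5°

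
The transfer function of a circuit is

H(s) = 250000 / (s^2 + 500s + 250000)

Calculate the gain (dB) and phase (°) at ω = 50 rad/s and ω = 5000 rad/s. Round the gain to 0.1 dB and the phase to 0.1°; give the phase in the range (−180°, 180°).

At s = jω = j50:
quadratic: (j50)² + 500·j50 + 250000 = 247500 + j25000 → |·| ≈ 2.4876e+05, ∠ ≈ 5.77°
|H| = 250000 / 2.4876e+05 ≈ 1.005
Gain = 20 log₁₀(1.005) ≈ 0.04 dB
∠H = 0.00° − 5.77° = -5.77°

At s = jω = j5000:
quadratic: (j5000)² + 500·j5000 + 250000 = -24750000 + j2500000 → |·| ≈ 2.4876e+07, ∠ ≈ 174.23°
|H| = 250000 / 2.4876e+07 ≈ 0.01005
Gain = 20 log₁₀(0.01005) ≈ -39.96 dB
∠H = 0.00° − 174.23° = -174.23°

ω = 50: 0.0 dB, -5.8°; ω = 5000: -40.0 dB, -174.2°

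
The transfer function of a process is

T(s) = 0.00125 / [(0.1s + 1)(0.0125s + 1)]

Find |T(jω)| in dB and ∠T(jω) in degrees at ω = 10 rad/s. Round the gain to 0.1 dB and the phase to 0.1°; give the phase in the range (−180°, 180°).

At ω = 10 rad/s:
pole (1 + j10·0.1) = 1 + j1 → |·| ≈ 1.4142, ∠ ≈ 45.00°
pole (1 + j10·0.0125) = 1 + j0.125 → |·| ≈ 1.0078, ∠ ≈ 7.13°
|T| = 0.00125 · 1 / (1.4142 · 1.0078) ≈ 0.00087705
Gain = 20 log₁₀(0.00087705) ≈ -61.14 dB
∠T = (0°) − (45.00° + 7.13°) = -52.13°

-61.1 dB, -52.1°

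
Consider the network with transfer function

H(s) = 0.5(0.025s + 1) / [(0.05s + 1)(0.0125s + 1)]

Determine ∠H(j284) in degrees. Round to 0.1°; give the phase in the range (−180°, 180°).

-78.3°

At ω = 284 rad/s:
zero (1 + j284·0.025) = 1 + j7.1 → |·| ≈ 7.1701, ∠ ≈ 81.98°
pole (1 + j284·0.05) = 1 + j14.2 → |·| ≈ 14.235, ∠ ≈ 85.97°
pole (1 + j284·0.0125) = 1 + j3.55 → |·| ≈ 3.6882, ∠ ≈ 74.27°
∠H = (81.98°) − (85.97° + 74.27°) = -78.26°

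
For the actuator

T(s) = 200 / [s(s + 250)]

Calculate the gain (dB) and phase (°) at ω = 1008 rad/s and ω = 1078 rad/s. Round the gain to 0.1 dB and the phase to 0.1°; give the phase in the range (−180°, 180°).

ω = 1008: -74.4 dB, -166.1°; ω = 1078: -75.5 dB, -166.9°

At s = jω = j1008:
pole (s+250): 250 + j1008 → |·| = √(250²+1008²) = √1078564 ≈ 1038.5, ∠ = arctan(1008/250) ≈ 76.07°
pole at origin: |s| = 1008, ∠ = 90.00° (in denominator)
|T| = 200 / 1.0468e+06 ≈ 0.00019106
Gain = 20 log₁₀(0.00019106) ≈ -74.38 dB
∠T = 0.00° − 166.07° = -166.07°

At s = jω = j1078:
pole (s+250): 250 + j1078 → |·| = √(250²+1078²) = √1224584 ≈ 1106.6, ∠ = arctan(1078/250) ≈ 76.94°
pole at origin: |s| = 1078, ∠ = 90.00° (in denominator)
|T| = 200 / 1.1929e+06 ≈ 0.00016766
Gain = 20 log₁₀(0.00016766) ≈ -75.51 dB
∠T = 0.00° − 166.94° = -166.94°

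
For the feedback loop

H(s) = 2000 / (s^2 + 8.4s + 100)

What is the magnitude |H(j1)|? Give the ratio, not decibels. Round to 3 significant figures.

At s = jω = j1:
quadratic: (j1)² + 8.4·j1 + 100 = 99 + j8.4 → |·| ≈ 99.356, ∠ ≈ 4.85°
|H| = 2000 / 99.356 ≈ 20.13

20.1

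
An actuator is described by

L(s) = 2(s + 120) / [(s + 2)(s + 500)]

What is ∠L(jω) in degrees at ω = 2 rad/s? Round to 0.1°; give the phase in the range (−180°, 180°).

At s = jω = j2:
zero (s+120): 120 + j2 → |·| = √(120²+2²) = √14404 ≈ 120.02, ∠ = arctan(2/120) ≈ 0.95°
pole (s+2): 2 + j2 → |·| = √(2²+2²) = √8 ≈ 2.8284, ∠ = arctan(2/2) ≈ 45.00°
pole (s+500): 500 + j2 → |·| = √(500²+2²) = √250004 ≈ 500, ∠ = arctan(2/500) ≈ 0.23°
∠L = 0.95° − 45.23° = -44.28°

-44.3°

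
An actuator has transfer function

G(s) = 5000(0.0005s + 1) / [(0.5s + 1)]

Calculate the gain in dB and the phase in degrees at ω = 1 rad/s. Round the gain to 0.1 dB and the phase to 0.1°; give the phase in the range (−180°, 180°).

73.0 dB, -26.5°

At ω = 1 rad/s:
zero (1 + j1·0.0005) = 1 + j0.0005 → |·| ≈ 1, ∠ ≈ 0.03°
pole (1 + j1·0.5) = 1 + j0.5 → |·| ≈ 1.118, ∠ ≈ 26.57°
|G| = 5000 · 1 / (1.118) ≈ 4472.3
Gain = 20 log₁₀(4472.3) ≈ 73.01 dB
∠G = (0.03°) − (26.57°) = -26.54°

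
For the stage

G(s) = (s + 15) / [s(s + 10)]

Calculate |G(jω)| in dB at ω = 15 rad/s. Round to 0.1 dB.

-22.1 dB

At s = jω = j15:
zero (s+15): 15 + j15 → |·| = √(15²+15²) = √450 ≈ 21.213, ∠ = arctan(15/15) ≈ 45.00°
pole (s+10): 10 + j15 → |·| = √(10²+15²) = √325 ≈ 18.028, ∠ = arctan(15/10) ≈ 56.31°
pole at origin: |s| = 15, ∠ = 90.00° (in denominator)
|G| = 1 · 21.213 / 270.42 ≈ 0.078445
Gain = 20 log₁₀(0.078445) ≈ -22.11 dB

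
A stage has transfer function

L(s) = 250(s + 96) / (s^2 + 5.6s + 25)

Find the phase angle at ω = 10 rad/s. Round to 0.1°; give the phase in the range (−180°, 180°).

At s = jω = j10:
zero (s+96): 96 + j10 → |·| = √(96²+10²) = √9316 ≈ 96.519, ∠ = arctan(10/96) ≈ 5.95°
quadratic: (j10)² + 5.6·j10 + 25 = -75 + j56 → |·| ≈ 93.6, ∠ ≈ 143.25°
∠L = 5.95° − 143.25° = -137.30°

-137.3°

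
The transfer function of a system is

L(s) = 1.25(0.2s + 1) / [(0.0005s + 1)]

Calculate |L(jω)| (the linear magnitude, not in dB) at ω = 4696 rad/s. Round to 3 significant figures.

460

At ω = 4696 rad/s:
zero (1 + j4696·0.2) = 1 + j939.2 → |·| ≈ 939.2, ∠ ≈ 89.94°
pole (1 + j4696·0.0005) = 1 + j2.348 → |·| ≈ 2.5521, ∠ ≈ 66.93°
|L| = 1.25 · 939.2 / (2.5521) ≈ 460.01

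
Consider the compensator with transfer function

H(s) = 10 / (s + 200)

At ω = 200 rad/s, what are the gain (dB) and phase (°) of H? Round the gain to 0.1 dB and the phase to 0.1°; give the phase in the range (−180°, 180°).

Substitute s = j200:
Numerator: 10 = 10 + j0
Denominator: (j200) + 200 = 200 + j200
|N| = √(10² + 0²) ≈ 10, ∠N ≈ 0.00°
|D| = √(200² + 200²) ≈ 282.84, ∠D ≈ 45.00°
|H| = 10 / 282.84 ≈ 0.035356
Gain = 20 log₁₀(0.035356) ≈ -29.03 dB
∠H = 0.00° − 45.00° = -45.00°

-29.0 dB, -45.0°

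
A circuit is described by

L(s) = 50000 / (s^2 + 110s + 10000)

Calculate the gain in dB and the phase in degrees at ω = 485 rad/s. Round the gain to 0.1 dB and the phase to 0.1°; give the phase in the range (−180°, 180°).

At s = jω = j485:
quadratic: (j485)² + 110·j485 + 10000 = -225225 + j53350 → |·| ≈ 2.3146e+05, ∠ ≈ 166.67°
|L| = 50000 / 2.3146e+05 ≈ 0.21602
Gain = 20 log₁₀(0.21602) ≈ -13.31 dB
∠L = 0.00° − 166.67° = -166.67°

-13.3 dB, -166.7°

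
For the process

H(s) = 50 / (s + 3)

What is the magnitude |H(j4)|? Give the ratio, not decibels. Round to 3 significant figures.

10.0

At s = jω = j4:
pole (s+3): 3 + j4 → |·| = √(3²+4²) = √25 ≈ 5, ∠ = arctan(4/3) ≈ 53.13°
|H| = 50 / 5 ≈ 10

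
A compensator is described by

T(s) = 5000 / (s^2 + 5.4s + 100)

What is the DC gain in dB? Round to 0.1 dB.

34.0 dB

T(0) = 5000 / 100 = 50
20 log₁₀(50) ≈ 33.98 dB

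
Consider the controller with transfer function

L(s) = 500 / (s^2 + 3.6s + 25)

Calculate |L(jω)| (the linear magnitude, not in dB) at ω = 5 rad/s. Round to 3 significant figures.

27.8

At s = jω = j5:
quadratic: (j5)² + 3.6·j5 + 25 = 0 + j18 → |·| ≈ 18, ∠ ≈ 90.00°
|L| = 500 / 18 ≈ 27.778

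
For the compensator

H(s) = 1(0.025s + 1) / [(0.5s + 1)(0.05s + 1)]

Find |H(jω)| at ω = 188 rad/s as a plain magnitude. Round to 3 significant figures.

At ω = 188 rad/s:
zero (1 + j188·0.025) = 1 + j4.7 → |·| ≈ 4.8052, ∠ ≈ 77.99°
pole (1 + j188·0.5) = 1 + j94 → |·| ≈ 94.005, ∠ ≈ 89.39°
pole (1 + j188·0.05) = 1 + j9.4 → |·| ≈ 9.453, ∠ ≈ 83.93°
|H| = 1 · 4.8052 / (94.005 · 9.453) ≈ 0.0054074

0.00541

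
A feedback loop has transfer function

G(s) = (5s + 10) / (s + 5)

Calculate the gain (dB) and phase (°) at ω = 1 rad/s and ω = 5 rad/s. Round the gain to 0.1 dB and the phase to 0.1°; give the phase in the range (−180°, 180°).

Substitute s = j1:
Numerator: 5(j1) + 10 = 10 + j5
Denominator: (j1) + 5 = 5 + j1
|N| = √(10² + 5²) ≈ 11.18, ∠N ≈ 26.57°
|D| = √(5² + 1²) ≈ 5.099, ∠D ≈ 11.31°
|G| = 11.18 / 5.099 ≈ 2.1926
Gain = 20 log₁₀(2.1926) ≈ 6.82 dB
∠G = 26.57° − 11.31° = 15.26°

Substitute s = j5:
Numerator: 5(j5) + 10 = 10 + j25
Denominator: (j5) + 5 = 5 + j5
|N| = √(10² + 25²) ≈ 26.926, ∠N ≈ 68.20°
|D| = √(5² + 5²) ≈ 7.0711, ∠D ≈ 45.00°
|G| = 26.926 / 7.0711 ≈ 3.8079
Gain = 20 log₁₀(3.8079) ≈ 11.61 dB
∠G = 68.20° − 45.00° = 23.20°

ω = 1: 6.8 dB, 15.3°; ω = 5: 11.6 dB, 23.2°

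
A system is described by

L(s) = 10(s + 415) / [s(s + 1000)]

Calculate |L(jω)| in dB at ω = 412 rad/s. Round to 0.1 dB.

-37.6 dB

At s = jω = j412:
zero (s+415): 415 + j412 → |·| = √(415²+412²) = √341969 ≈ 584.78, ∠ = arctan(412/415) ≈ 44.79°
pole (s+1000): 1000 + j412 → |·| = √(1000²+412²) = √1169744 ≈ 1081.5, ∠ = arctan(412/1000) ≈ 22.39°
pole at origin: |s| = 412, ∠ = 90.00° (in denominator)
|L| = 10 · 584.78 / 4.4558e+05 ≈ 0.013124
Gain = 20 log₁₀(0.013124) ≈ -37.64 dB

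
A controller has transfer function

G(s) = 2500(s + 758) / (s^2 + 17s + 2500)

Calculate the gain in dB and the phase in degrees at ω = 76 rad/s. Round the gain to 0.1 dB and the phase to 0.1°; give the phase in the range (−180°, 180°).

54.7 dB, -152.8°

At s = jω = j76:
zero (s+758): 758 + j76 → |·| = √(758²+76²) = √580340 ≈ 761.8, ∠ = arctan(76/758) ≈ 5.73°
quadratic: (j76)² + 17·j76 + 2500 = -3276 + j1292 → |·| ≈ 3521.6, ∠ ≈ 158.48°
|G| = 2500 · 761.8 / 3521.6 ≈ 540.81
Gain = 20 log₁₀(540.81) ≈ 54.66 dB
∠G = 5.73° − 158.48° = -152.75°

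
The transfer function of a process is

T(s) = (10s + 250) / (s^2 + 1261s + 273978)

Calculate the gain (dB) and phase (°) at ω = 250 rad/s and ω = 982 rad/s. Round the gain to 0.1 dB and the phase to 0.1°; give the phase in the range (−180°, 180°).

ω = 250: -43.6 dB, 28.1°; ω = 982: -43.2 dB, -30.6°

Substitute s = j250:
Numerator: 10(j250) + 250 = 250 + j2500
Denominator: (j250)^2 + 1261(j250) + 273978 = 211478 + j315250
|N| = √(250² + 2500²) ≈ 2512.5, ∠N ≈ 84.29°
|D| = √(211478² + 315250²) ≈ 3.7961e+05, ∠D ≈ 56.15°
|T| = 2512.5 / 3.7961e+05 ≈ 0.0066186
Gain = 20 log₁₀(0.0066186) ≈ -43.58 dB
∠T = 84.29° − 56.15° = 28.14°

Substitute s = j982:
Numerator: 10(j982) + 250 = 250 + j9820
Denominator: (j982)^2 + 1261(j982) + 273978 = -690346 + j1238302
|N| = √(250² + 9820²) ≈ 9823.2, ∠N ≈ 88.54°
|D| = √(690346² + 1238302²) ≈ 1.4177e+06, ∠D ≈ 119.14°
|T| = 9823.2 / 1.4177e+06 ≈ 0.006929
Gain = 20 log₁₀(0.006929) ≈ -43.19 dB
∠T = 88.54° − 119.14° = -30.60°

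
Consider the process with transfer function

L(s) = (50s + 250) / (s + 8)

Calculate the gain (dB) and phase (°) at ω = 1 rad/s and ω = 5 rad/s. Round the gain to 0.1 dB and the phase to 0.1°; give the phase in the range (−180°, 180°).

Substitute s = j1:
Numerator: 50(j1) + 250 = 250 + j50
Denominator: (j1) + 8 = 8 + j1
|N| = √(250² + 50²) ≈ 254.95, ∠N ≈ 11.31°
|D| = √(8² + 1²) ≈ 8.0623, ∠D ≈ 7.13°
|L| = 254.95 / 8.0623 ≈ 31.622
Gain = 20 log₁₀(31.622) ≈ 30.00 dB
∠L = 11.31° − 7.13° = 4.18°

Substitute s = j5:
Numerator: 50(j5) + 250 = 250 + j250
Denominator: (j5) + 8 = 8 + j5
|N| = √(250² + 250²) ≈ 353.55, ∠N ≈ 45.00°
|D| = √(8² + 5²) ≈ 9.434, ∠D ≈ 32.01°
|L| = 353.55 / 9.434 ≈ 37.476
Gain = 20 log₁₀(37.476) ≈ 31.48 dB
∠L = 45.00° − 32.01° = 12.99°

ω = 1: 30.0 dB, 4.2°; ω = 5: 31.5 dB, 13.0°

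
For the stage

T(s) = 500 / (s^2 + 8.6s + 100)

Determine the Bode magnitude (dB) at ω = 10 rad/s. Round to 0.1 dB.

At s = jω = j10:
quadratic: (j10)² + 8.6·j10 + 100 = 0 + j86 → |·| ≈ 86, ∠ ≈ 90.00°
|T| = 500 / 86 ≈ 5.814
Gain = 20 log₁₀(5.814) ≈ 15.29 dB

15.3 dB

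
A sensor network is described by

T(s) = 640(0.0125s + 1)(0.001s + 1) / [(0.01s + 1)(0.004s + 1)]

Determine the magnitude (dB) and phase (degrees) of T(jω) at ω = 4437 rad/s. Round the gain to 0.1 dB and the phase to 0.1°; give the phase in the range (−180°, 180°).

46.2 dB, -9.2°

At ω = 4437 rad/s:
zero (1 + j4437·0.0125) = 1 + j55.4625 → |·| ≈ 55.472, ∠ ≈ 88.97°
zero (1 + j4437·0.001) = 1 + j4.437 → |·| ≈ 4.5483, ∠ ≈ 77.30°
pole (1 + j4437·0.01) = 1 + j44.37 → |·| ≈ 44.381, ∠ ≈ 88.71°
pole (1 + j4437·0.004) = 1 + j17.748 → |·| ≈ 17.776, ∠ ≈ 86.78°
|T| = 640 · 55.472 · 4.5483 / (44.381 · 17.776) ≈ 204.68
Gain = 20 log₁₀(204.68) ≈ 46.22 dB
∠T = (88.97° + 77.30°) − (88.71° + 86.78°) = -9.22°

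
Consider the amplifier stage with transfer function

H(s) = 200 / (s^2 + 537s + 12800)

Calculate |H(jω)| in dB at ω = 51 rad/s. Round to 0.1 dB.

-43.3 dB

Substitute s = j51:
Numerator: 200 = 200 + j0
Denominator: (j51)^2 + 537(j51) + 12800 = 10199 + j27387
|N| = √(200² + 0²) ≈ 200, ∠N ≈ 0.00°
|D| = √(10199² + 27387²) ≈ 29224, ∠D ≈ 69.57°
|H| = 200 / 29224 ≈ 0.0068437
Gain = 20 log₁₀(0.0068437) ≈ -43.29 dB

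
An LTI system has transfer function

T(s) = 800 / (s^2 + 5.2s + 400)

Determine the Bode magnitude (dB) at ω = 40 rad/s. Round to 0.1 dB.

-3.7 dB

At s = jω = j40:
quadratic: (j40)² + 5.2·j40 + 400 = -1200 + j208 → |·| ≈ 1217.9, ∠ ≈ 170.17°
|T| = 800 / 1217.9 ≈ 0.65687
Gain = 20 log₁₀(0.65687) ≈ -3.65 dB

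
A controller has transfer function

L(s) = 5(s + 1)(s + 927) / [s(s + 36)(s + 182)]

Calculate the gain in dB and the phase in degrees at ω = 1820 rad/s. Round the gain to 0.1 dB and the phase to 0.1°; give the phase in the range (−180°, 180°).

-50.3 dB, -110.2°

At s = jω = j1820:
zero (s+1): 1 + j1820 → |·| = √(1²+1820²) = √3312401 ≈ 1820, ∠ = arctan(1820/1) ≈ 89.97°
zero (s+927): 927 + j1820 → |·| = √(927²+1820²) = √4171729 ≈ 2042.5, ∠ = arctan(1820/927) ≈ 63.01°
pole (s+36): 36 + j1820 → |·| = √(36²+1820²) = √3313696 ≈ 1820.4, ∠ = arctan(1820/36) ≈ 88.87°
pole (s+182): 182 + j1820 → |·| = √(182²+1820²) = √3345524 ≈ 1829.1, ∠ = arctan(1820/182) ≈ 84.29°
pole at origin: |s| = 1820, ∠ = 90.00° (in denominator)
|L| = 5 · 3.7174e+06 / 6.06e+09 ≈ 0.0030672
Gain = 20 log₁₀(0.0030672) ≈ -50.27 dB
∠L = 152.98° − 263.16° = -110.18°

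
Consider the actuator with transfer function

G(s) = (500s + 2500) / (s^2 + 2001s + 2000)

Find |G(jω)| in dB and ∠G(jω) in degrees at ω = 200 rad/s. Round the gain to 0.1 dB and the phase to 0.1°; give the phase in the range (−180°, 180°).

-12.1 dB, -6.9°

Substitute s = j200:
Numerator: 500(j200) + 2500 = 2500 + j100000
Denominator: (j200)^2 + 2001(j200) + 2000 = -38000 + j400200
|N| = √(2500² + 100000²) ≈ 1.0003e+05, ∠N ≈ 88.57°
|D| = √(38000² + 400200²) ≈ 4.02e+05, ∠D ≈ 95.42°
|G| = 1.0003e+05 / 4.02e+05 ≈ 0.24883
Gain = 20 log₁₀(0.24883) ≈ -12.08 dB
∠G = 88.57° − 95.42° = -6.85°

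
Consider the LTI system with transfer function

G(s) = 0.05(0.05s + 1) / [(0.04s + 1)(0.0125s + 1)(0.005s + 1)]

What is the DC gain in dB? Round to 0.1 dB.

-26.0 dB

G(0) = 0.05 · 1 / 1 = 0.05
20 log₁₀(0.05) ≈ -26.02 dB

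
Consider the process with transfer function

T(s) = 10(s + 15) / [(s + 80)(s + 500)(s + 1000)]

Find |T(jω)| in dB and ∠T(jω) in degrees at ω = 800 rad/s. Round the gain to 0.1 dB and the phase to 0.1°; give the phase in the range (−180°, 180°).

-101.7 dB, -92.0°

At s = jω = j800:
zero (s+15): 15 + j800 → |·| = √(15²+800²) = √640225 ≈ 800.14, ∠ = arctan(800/15) ≈ 88.93°
pole (s+80): 80 + j800 → |·| = √(80²+800²) = √646400 ≈ 803.99, ∠ = arctan(800/80) ≈ 84.29°
pole (s+500): 500 + j800 → |·| = √(500²+800²) = √890000 ≈ 943.4, ∠ = arctan(800/500) ≈ 57.99°
pole (s+1000): 1000 + j800 → |·| = √(1000²+800²) = √1640000 ≈ 1280.6, ∠ = arctan(800/1000) ≈ 38.66°
|T| = 10 · 800.14 / 9.7131e+08 ≈ 8.2377e-06
Gain = 20 log₁₀(8.2377e-06) ≈ -101.68 dB
∠T = 88.93° − 180.94° = -92.01°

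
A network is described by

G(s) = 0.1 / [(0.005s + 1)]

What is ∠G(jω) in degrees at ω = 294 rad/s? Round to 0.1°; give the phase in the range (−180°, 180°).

-55.8°

At ω = 294 rad/s:
pole (1 + j294·0.005) = 1 + j1.47 → |·| ≈ 1.7779, ∠ ≈ 55.77°
∠G = (0°) − (55.77°) = -55.77°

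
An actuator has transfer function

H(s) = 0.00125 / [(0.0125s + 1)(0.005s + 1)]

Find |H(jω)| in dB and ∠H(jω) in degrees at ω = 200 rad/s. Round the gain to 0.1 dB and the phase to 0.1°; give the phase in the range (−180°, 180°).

At ω = 200 rad/s:
pole (1 + j200·0.0125) = 1 + j2.5 → |·| ≈ 2.6926, ∠ ≈ 68.20°
pole (1 + j200·0.005) = 1 + j1 → |·| ≈ 1.4142, ∠ ≈ 45.00°
|H| = 0.00125 · 1 / (2.6926 · 1.4142) ≈ 0.00032827
Gain = 20 log₁₀(0.00032827) ≈ -69.68 dB
∠H = (0°) − (68.20° + 45.00°) = -113.20°

-69.7 dB, -113.2°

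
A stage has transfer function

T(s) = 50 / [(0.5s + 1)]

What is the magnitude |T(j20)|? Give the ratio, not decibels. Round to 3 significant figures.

4.98

At ω = 20 rad/s:
pole (1 + j20·0.5) = 1 + j10 → |·| ≈ 10.05, ∠ ≈ 84.29°
|T| = 50 · 1 / (10.05) ≈ 4.9751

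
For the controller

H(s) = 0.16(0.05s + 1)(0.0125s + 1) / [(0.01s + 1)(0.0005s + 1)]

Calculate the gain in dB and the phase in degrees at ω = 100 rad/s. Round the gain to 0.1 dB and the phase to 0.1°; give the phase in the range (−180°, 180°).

At ω = 100 rad/s:
zero (1 + j100·0.05) = 1 + j5 → |·| ≈ 5.099, ∠ ≈ 78.69°
zero (1 + j100·0.0125) = 1 + j1.25 → |·| ≈ 1.6008, ∠ ≈ 51.34°
pole (1 + j100·0.01) = 1 + j1 → |·| ≈ 1.4142, ∠ ≈ 45.00°
pole (1 + j100·0.0005) = 1 + j0.05 → |·| ≈ 1.0012, ∠ ≈ 2.86°
|H| = 0.16 · 5.099 · 1.6008 / (1.4142 · 1.0012) ≈ 0.92238
Gain = 20 log₁₀(0.92238) ≈ -0.70 dB
∠H = (78.69° + 51.34°) − (45.00° + 2.86°) = 82.17°

-0.7 dB, 82.2°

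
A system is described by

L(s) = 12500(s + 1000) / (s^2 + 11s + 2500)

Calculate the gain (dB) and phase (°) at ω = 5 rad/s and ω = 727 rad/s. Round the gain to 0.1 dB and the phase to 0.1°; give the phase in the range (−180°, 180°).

At s = jω = j5:
zero (s+1000): 1000 + j5 → |·| = √(1000²+5²) = √1000025 ≈ 1000, ∠ = arctan(5/1000) ≈ 0.29°
quadratic: (j5)² + 11·j5 + 2500 = 2475 + j55 → |·| ≈ 2475.6, ∠ ≈ 1.27°
|L| = 12500 · 1000 / 2475.6 ≈ 5049.3
Gain = 20 log₁₀(5049.3) ≈ 74.06 dB
∠L = 0.29° − 1.27° = -0.98°

At s = jω = j727:
zero (s+1000): 1000 + j727 → |·| = √(1000²+727²) = √1528529 ≈ 1236.3, ∠ = arctan(727/1000) ≈ 36.02°
quadratic: (j727)² + 11·j727 + 2500 = -526029 + j7997 → |·| ≈ 5.2609e+05, ∠ ≈ 179.13°
|L| = 12500 · 1236.3 / 5.2609e+05 ≈ 29.375
Gain = 20 log₁₀(29.375) ≈ 29.36 dB
∠L = 36.02° − 179.13° = -143.11°

ω = 5: 74.1 dB, -1.0°; ω = 727: 29.4 dB, -143.1°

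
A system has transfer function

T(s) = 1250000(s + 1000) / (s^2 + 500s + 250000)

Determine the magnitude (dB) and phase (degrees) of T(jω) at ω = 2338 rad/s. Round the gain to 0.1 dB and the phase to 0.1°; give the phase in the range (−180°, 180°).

55.5 dB, -100.5°

At s = jω = j2338:
zero (s+1000): 1000 + j2338 → |·| = √(1000²+2338²) = √6466244 ≈ 2542.9, ∠ = arctan(2338/1000) ≈ 66.84°
quadratic: (j2338)² + 500·j2338 + 250000 = -5216244 + j1169000 → |·| ≈ 5.3456e+06, ∠ ≈ 167.37°
|T| = 1250000 · 2542.9 / 5.3456e+06 ≈ 594.62
Gain = 20 log₁₀(594.62) ≈ 55.48 dB
∠T = 66.84° − 167.37° = -100.53°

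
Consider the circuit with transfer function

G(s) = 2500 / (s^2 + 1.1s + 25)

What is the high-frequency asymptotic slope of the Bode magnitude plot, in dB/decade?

Each pole contributes −20 dB/decade at high frequency; each zero contributes +20 dB/decade.
Net: 0 zero(s) − 2 pole(s) → -40 dB/decade.

-40 dB/decade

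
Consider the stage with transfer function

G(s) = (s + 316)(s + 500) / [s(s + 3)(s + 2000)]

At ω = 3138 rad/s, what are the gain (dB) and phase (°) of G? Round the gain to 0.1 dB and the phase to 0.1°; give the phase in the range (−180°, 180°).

-71.3 dB, -72.2°

At s = jω = j3138:
zero (s+316): 316 + j3138 → |·| = √(316²+3138²) = √9946900 ≈ 3153.9, ∠ = arctan(3138/316) ≈ 84.25°
zero (s+500): 500 + j3138 → |·| = √(500²+3138²) = √10097044 ≈ 3177.6, ∠ = arctan(3138/500) ≈ 80.95°
pole (s+3): 3 + j3138 → |·| = √(3²+3138²) = √9847053 ≈ 3138, ∠ = arctan(3138/3) ≈ 89.95°
pole (s+2000): 2000 + j3138 → |·| = √(2000²+3138²) = √13847044 ≈ 3721.2, ∠ = arctan(3138/2000) ≈ 57.49°
pole at origin: |s| = 3138, ∠ = 90.00° (in denominator)
|G| = 1 · 1.0022e+07 / 3.6643e+10 ≈ 0.0002735
Gain = 20 log₁₀(0.0002735) ≈ -71.26 dB
∠G = 165.20° − 237.44° = -72.24°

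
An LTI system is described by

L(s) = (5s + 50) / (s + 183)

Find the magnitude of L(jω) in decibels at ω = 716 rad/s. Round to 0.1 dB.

13.7 dB

Substitute s = j716:
Numerator: 5(j716) + 50 = 50 + j3580
Denominator: (j716) + 183 = 183 + j716
|N| = √(50² + 3580²) ≈ 3580.3, ∠N ≈ 89.20°
|D| = √(183² + 716²) ≈ 739.02, ∠D ≈ 75.66°
|L| = 3580.3 / 739.02 ≈ 4.8447
Gain = 20 log₁₀(4.8447) ≈ 13.71 dB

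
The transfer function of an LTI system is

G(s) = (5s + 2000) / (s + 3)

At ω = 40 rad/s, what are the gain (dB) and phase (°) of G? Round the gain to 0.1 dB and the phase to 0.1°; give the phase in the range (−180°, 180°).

Substitute s = j40:
Numerator: 5(j40) + 2000 = 2000 + j200
Denominator: (j40) + 3 = 3 + j40
|N| = √(2000² + 200²) ≈ 2010, ∠N ≈ 5.71°
|D| = √(3² + 40²) ≈ 40.112, ∠D ≈ 85.71°
|G| = 2010 / 40.112 ≈ 50.11
Gain = 20 log₁₀(50.11) ≈ 34.00 dB
∠G = 5.71° − 85.71° = -80.00°

34.0 dB, -80.0°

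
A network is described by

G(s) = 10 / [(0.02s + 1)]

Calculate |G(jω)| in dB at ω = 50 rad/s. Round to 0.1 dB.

At ω = 50 rad/s:
pole (1 + j50·0.02) = 1 + j1 → |·| ≈ 1.4142, ∠ ≈ 45.00°
|G| = 10 · 1 / (1.4142) ≈ 7.0711
Gain = 20 log₁₀(7.0711) ≈ 16.99 dB

17.0 dB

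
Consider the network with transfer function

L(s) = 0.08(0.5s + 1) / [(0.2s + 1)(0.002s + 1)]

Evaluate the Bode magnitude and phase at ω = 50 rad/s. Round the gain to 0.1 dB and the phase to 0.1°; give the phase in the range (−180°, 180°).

-14.1 dB, -2.3°

At ω = 50 rad/s:
zero (1 + j50·0.5) = 1 + j25 → |·| ≈ 25.02, ∠ ≈ 87.71°
pole (1 + j50·0.2) = 1 + j10 → |·| ≈ 10.05, ∠ ≈ 84.29°
pole (1 + j50·0.002) = 1 + j0.1 → |·| ≈ 1.005, ∠ ≈ 5.71°
|L| = 0.08 · 25.02 / (10.05 · 1.005) ≈ 0.19817
Gain = 20 log₁₀(0.19817) ≈ -14.06 dB
∠L = (87.71°) − (84.29° + 5.71°) = -2.29°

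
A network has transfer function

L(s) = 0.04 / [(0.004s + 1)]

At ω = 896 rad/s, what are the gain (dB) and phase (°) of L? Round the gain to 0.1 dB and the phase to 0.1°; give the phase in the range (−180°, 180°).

At ω = 896 rad/s:
pole (1 + j896·0.004) = 1 + j3.584 → |·| ≈ 3.7209, ∠ ≈ 74.41°
|L| = 0.04 · 1 / (3.7209) ≈ 0.01075
Gain = 20 log₁₀(0.01075) ≈ -39.37 dB
∠L = (0°) − (74.41°) = -74.41°

-39.4 dB, -74.4°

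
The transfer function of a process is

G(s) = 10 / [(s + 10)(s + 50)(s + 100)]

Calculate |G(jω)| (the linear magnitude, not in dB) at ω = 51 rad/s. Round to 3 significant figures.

2.40e-05

At s = jω = j51:
pole (s+10): 10 + j51 → |·| = √(10²+51²) = √2701 ≈ 51.971, ∠ = arctan(51/10) ≈ 78.91°
pole (s+50): 50 + j51 → |·| = √(50²+51²) = √5101 ≈ 71.421, ∠ = arctan(51/50) ≈ 45.57°
pole (s+100): 100 + j51 → |·| = √(100²+51²) = √12601 ≈ 112.25, ∠ = arctan(51/100) ≈ 27.02°
|G| = 10 / 4.1665e+05 ≈ 2.4001e-05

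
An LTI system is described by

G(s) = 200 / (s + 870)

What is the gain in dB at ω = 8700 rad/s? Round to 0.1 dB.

-32.8 dB

At s = jω = j8700:
pole (s+870): 870 + j8700 → |·| = √(870²+8700²) = √76446900 ≈ 8743.4, ∠ = arctan(8700/870) ≈ 84.29°
|G| = 200 / 8743.4 ≈ 0.022874
Gain = 20 log₁₀(0.022874) ≈ -32.81 dB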